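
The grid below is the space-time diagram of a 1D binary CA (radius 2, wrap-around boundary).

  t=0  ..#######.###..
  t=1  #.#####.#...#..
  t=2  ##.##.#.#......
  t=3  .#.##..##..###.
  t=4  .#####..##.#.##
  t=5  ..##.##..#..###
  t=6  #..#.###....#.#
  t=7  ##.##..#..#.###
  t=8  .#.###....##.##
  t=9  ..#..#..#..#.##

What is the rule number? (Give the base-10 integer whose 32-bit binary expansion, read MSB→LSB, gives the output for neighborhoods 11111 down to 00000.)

  #####|#  b31=1 t=0,i=4
  ####.|.  b30=0 t=0,i=7
  ###.#|#  b29=1 t=0,i=8
  ###..|#  b28=1 t=0,i=12
  ##.##|.  b27=0 t=0,i=9
  ##.#.|.  b26=0 t=1,i=7
  ##..#|#  b25=1 t=3,i=5
  ##...|.  b24=0 t=0,i=13
  #.###|.  b23=0 t=0,i=10
  #.##.|#  b22=1 t=2,i=3
  #.#.#|.  b21=0 t=2,i=6
  #.#..|#  b20=1 t=1,i=8
  #..##|.  b19=0 t=3,i=6
  #..#.|.  b18=0 t=1,i=14
  #...#|.  b17=0 t=1,i=10
  #....|.  b16=0 t=0,i=14
  .####|#  b15=1 t=0,i=3
  .###.|.  b14=0 t=0,i=11
  .##.#|#  b13=1 t=2,i=1
  .##..|#  b12=1 t=3,i=4
  .#.##|#  b11=1 t=1,i=1
  .#.#.|#  b10=1 t=2,i=7
  .#..#|.  b9=0 t=1,i=13
  .#...|.  b8=0 t=1,i=9
  ..###|#  b7=1 t=0,i=2
  ..##.|.  b6=0 t=2,i=0
  ..#.#|#  b5=1 t=1,i=0
  ..#..|.  b4=0 t=1,i=12
  ...##|.  b3=0 t=0,i=1
  ...#.|.  b2=0 t=1,i=11
  ....#|#  b1=1 t=0,i=0
  .....|#  b0=1 t=2,i=11
  bits 10110010010100001011110010100011 = 2991635619

2991635619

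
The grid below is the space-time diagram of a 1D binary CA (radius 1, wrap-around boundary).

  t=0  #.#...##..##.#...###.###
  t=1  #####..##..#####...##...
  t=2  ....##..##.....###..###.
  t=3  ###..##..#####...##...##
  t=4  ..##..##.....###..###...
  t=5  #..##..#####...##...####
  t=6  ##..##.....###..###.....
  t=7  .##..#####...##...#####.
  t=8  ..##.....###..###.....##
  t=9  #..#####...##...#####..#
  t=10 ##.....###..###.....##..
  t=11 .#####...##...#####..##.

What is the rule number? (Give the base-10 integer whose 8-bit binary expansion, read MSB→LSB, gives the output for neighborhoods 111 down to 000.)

117

  [7] ### => .  t=0,i=18
  [6] ##. => #  t=0,i=0
  [5] #.# => #  t=0,i=1
  [4] #.. => #  t=0,i=3
  [3] .## => .  t=0,i=6
  [2] .#. => #  t=0,i=2
  [1] ..# => .  t=0,i=5
  [0] ... => #  t=0,i=4
  bits 01110101 = 117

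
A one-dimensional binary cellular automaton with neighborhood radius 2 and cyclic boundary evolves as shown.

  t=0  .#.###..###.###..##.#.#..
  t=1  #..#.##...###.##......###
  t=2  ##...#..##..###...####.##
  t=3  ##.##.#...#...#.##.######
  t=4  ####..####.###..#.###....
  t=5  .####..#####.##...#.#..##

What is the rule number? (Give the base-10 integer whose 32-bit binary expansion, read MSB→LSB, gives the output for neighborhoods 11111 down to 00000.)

2060616463

  [31] ##### => .  t=3,i=21
  [30] ####. => #  t=1,i=24
  [29] ###.# => #  t=0,i=10
  [28] ###.. => #  t=0,i=5
  [27] ##.## => #  t=0,i=11
  [26] ##.#. => .  t=0,i=19
  [25] ##..# => #  t=0,i=6
  [24] ##... => .  t=1,i=7
  [23] #.### => #  t=0,i=3
  [22] #.##. => #  t=1,i=5
  [21] #.#.# => .  t=0,i=20
  [20] #.#.. => #  t=0,i=22
  [19] #..## => .  t=0,i=7
  [18] #..#. => .  t=1,i=2
  [17] #...# => #  t=0,i=24
  [16] #.... => .  t=1,i=17
  [15] .#### => #  t=1,i=23
  [14] .###. => .  t=0,i=4
  [13] .##.# => .  t=0,i=18
  [12] .##.. => .  t=1,i=6
  [11] .#.## => .  t=0,i=2
  [10] .#.#. => .  t=0,i=21
  [9] .#..# => #  t=2,i=6
  [8] .#... => #  t=0,i=23
  [7] ..### => .  t=0,i=8
  [6] ..##. => .  t=0,i=17
  [5] ..#.# => .  t=0,i=1
  [4] ..#.. => .  t=2,i=5
  [3] ...## => #  t=1,i=9
  [2] ...#. => #  t=0,i=0
  [1] ....# => #  t=1,i=20
  [0] ..... => #  t=1,i=18
  bits 01111010110100101000001100001111 = 2060616463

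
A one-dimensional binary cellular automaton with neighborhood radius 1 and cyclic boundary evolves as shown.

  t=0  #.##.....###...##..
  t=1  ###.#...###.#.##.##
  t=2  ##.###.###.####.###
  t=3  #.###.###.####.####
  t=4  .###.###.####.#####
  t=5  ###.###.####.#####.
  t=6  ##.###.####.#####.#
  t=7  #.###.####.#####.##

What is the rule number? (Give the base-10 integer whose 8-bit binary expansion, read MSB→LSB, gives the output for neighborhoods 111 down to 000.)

  [7] ### => #  t=0,i=10
  [6] ##. => .  t=0,i=3
  [5] #.# => #  t=0,i=1
  [4] #.. => #  t=0,i=4
  [3] .## => #  t=0,i=2
  [2] .#. => #  t=0,i=0
  [1] ..# => #  t=0,i=8
  [0] ... => .  t=0,i=5
  bits 10111110 = 190

190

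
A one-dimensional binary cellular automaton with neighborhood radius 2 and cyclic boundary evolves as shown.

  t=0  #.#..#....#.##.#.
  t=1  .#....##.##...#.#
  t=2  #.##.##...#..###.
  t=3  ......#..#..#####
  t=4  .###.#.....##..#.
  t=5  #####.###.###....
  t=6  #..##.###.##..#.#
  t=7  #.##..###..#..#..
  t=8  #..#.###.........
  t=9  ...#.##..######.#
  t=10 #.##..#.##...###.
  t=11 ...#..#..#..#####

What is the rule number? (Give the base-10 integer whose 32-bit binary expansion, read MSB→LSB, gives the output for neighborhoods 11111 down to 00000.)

  ##### -> .   bit 31 = 0  t=3,i=14
  ####. -> #   bit 30 = 1  t=3,i=15
  ###.# -> #   bit 29 = 1  t=2,i=15
  ###.. -> .   bit 28 = 0  t=3,i=16
  ##.## -> .   bit 27 = 0  t=1,i=8
  ##.#. -> #   bit 26 = 1  t=0,i=14
  ##..# -> .   bit 25 = 0  t=4,i=13
  ##... -> .   bit 24 = 0  t=1,i=11
  #.### -> #   bit 23 = 1  t=5,i=6
  #.##. -> .   bit 22 = 0  t=0,i=12
  #.#.# -> .   bit 21 = 0  t=0,i=0
  #.#.. -> .   bit 20 = 0  t=0,i=2
  #..## -> #   bit 19 = 1  t=2,i=12
  #..#. -> .   bit 18 = 0  t=0,i=4
  #...# -> .   bit 17 = 0  t=1,i=12
  #.... -> #   bit 16 = 1  t=0,i=7
  .#### -> .   bit 15 = 0  t=3,i=13
  .###. -> #   bit 14 = 1  t=2,i=14
  .##.# -> .   bit 13 = 0  t=0,i=13
  .##.. -> #   bit 12 = 1  t=1,i=10
  .#.## -> .   bit 11 = 0  t=0,i=11
  .#.#. -> #   bit 10 = 1  t=0,i=1
  .#..# -> .   bit 9 = 0  t=0,i=3
  .#... -> #   bit 8 = 1  t=0,i=6
  ..### -> #   bit 7 = 1  t=2,i=13
  ..##. -> #   bit 6 = 1  t=1,i=6
  ..#.# -> #   bit 5 = 1  t=0,i=10
  ..#.. -> .   bit 4 = 0  t=0,i=5
  ...## -> #   bit 3 = 1  t=1,i=5
  ...#. -> #   bit 2 = 1  t=0,i=9
  ....# -> .   bit 1 = 0  t=0,i=8
  ..... -> #   bit 0 = 1  t=3,i=2
  bits 01100100100010010101010111101101 = 1686722029

1686722029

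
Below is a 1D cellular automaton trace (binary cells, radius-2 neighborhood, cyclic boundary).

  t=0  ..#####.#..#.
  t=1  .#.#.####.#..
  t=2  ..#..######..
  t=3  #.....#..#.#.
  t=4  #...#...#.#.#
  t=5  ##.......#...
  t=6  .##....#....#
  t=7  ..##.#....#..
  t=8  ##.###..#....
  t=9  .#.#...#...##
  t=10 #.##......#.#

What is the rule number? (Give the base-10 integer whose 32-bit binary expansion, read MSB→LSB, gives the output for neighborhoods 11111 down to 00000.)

  #####|.  b31=0 t=0,i=4
  ####.|#  b30=1 t=0,i=5
  ###.#|#  b29=1 t=0,i=6
  ###..|.  b28=0 t=2,i=10
  ##.##|.  b27=0 t=8,i=2
  ##.#.|#  b26=1 t=0,i=7
  ##..#|.  b25=0 t=8,i=6
  ##...|#  b24=1 t=2,i=11
  #.###|#  b23=1 t=1,i=5
  #.##.|.  b22=0 t=4,i=12
  #.#.#|.  b21=0 t=1,i=3
  #.#..|#  b20=1 t=0,i=8
  #..##|.  b19=0 t=2,i=4
  #..#.|#  b18=1 t=0,i=10
  #...#|.  b17=0 t=0,i=0
  #....|.  b16=0 t=2,i=12
  .####|#  b15=1 t=0,i=3
  .###.|.  b14=0 t=8,i=4
  .##.#|#  b13=1 t=7,i=3
  .##..|#  b12=1 t=4,i=0
  .#.##|.  b11=0 t=1,i=4
  .#.#.|#  b10=1 t=1,i=2
  .#..#|.  b9=0 t=0,i=9
  .#...|.  b8=0 t=0,i=12
  ..###|.  b7=0 t=0,i=2
  ..##.|.  b6=0 t=5,i=0
  ..#.#|.  b5=0 t=1,i=1
  ..#..|.  b4=0 t=0,i=11
  ...##|#  b3=1 t=0,i=1
  ...#.|.  b2=0 t=1,i=0
  ....#|#  b1=1 t=2,i=0
  .....|.  b0=0 t=3,i=3
  bits 01100101100101001011010000001010 = 1704244234

1704244234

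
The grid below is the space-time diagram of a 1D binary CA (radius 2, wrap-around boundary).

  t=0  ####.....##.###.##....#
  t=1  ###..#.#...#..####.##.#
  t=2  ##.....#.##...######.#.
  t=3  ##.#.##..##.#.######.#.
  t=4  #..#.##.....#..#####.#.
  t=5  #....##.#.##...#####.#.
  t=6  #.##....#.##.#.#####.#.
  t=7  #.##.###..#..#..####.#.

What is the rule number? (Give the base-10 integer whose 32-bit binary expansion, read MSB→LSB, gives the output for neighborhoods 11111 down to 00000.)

3899887750

  [31] ##### => #  t=0,i=1
  [30] ####. => #  t=0,i=2
  [29] ###.# => #  t=0,i=14
  [28] ###.. => .  t=0,i=3
  [27] ##.## => #  t=0,i=11
  [26] ##.#. => .  t=2,i=20
  [25] ##..# => .  t=1,i=3
  [24] ##... => .  t=0,i=4
  [23] #.### => .  t=0,i=12
  [22] #.##. => #  t=0,i=16
  [21] #.#.# => #  t=2,i=21
  [20] #.#.. => #  t=1,i=7
  [19] #..## => .  t=1,i=13
  [18] #..#. => .  t=1,i=4
  [17] #...# => #  t=1,i=9
  [16] #.... => #  t=0,i=5
  [15] .#### => #  t=0,i=0
  [14] .###. => .  t=0,i=13
  [13] .##.# => .  t=0,i=10
  [12] .##.. => #  t=0,i=17
  [11] .#.## => .  t=2,i=8
  [10] .#.#. => .  t=1,i=6
  [9] .#..# => .  t=1,i=12
  [8] .#... => .  t=1,i=8
  [7] ..### => #  t=0,i=22
  [6] ..##. => .  t=0,i=9
  [5] ..#.# => .  t=1,i=5
  [4] ..#.. => .  t=1,i=11
  [3] ...## => .  t=0,i=8
  [2] ...#. => #  t=1,i=10
  [1] ....# => #  t=0,i=7
  [0] ..... => .  t=0,i=6
  bits 11101000011100111001000010000110 = 3899887750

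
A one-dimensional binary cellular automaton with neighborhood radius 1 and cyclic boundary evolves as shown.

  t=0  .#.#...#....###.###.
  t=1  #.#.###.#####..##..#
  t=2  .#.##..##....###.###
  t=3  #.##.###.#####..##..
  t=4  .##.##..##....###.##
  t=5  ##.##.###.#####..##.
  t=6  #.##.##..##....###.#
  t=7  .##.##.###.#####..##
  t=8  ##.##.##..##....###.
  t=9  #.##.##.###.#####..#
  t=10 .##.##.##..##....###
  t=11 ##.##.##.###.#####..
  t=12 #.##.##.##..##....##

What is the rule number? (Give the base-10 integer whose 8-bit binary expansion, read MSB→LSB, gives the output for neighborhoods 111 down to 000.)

59

  nb ###: next=.  (t=0,i=13, bit7=0)
  nb ##.: next=.  (t=0,i=14, bit6=0)
  nb #.#: next=#  (t=0,i=2, bit5=1)
  nb #..: next=#  (t=0,i=4, bit4=1)
  nb .##: next=#  (t=0,i=12, bit3=1)
  nb .#.: next=.  (t=0,i=1, bit2=0)
  nb ..#: next=#  (t=0,i=0, bit1=1)
  nb ...: next=#  (t=0,i=5, bit0=1)
  bits 00111011 = 59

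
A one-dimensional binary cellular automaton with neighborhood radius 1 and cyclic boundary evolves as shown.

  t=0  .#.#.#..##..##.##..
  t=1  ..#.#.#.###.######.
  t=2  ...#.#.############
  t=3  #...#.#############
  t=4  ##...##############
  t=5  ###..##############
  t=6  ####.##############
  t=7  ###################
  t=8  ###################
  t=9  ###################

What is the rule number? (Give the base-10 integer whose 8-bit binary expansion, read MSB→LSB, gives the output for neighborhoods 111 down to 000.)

248

  nb ###: next=#  (t=1,i=9, bit7=1)
  nb ##.: next=#  (t=0,i=9, bit6=1)
  nb #.#: next=#  (t=0,i=2, bit5=1)
  nb #..: next=#  (t=0,i=6, bit4=1)
  nb .##: next=#  (t=0,i=8, bit3=1)
  nb .#.: next=.  (t=0,i=1, bit2=0)
  nb ..#: next=.  (t=0,i=0, bit1=0)
  nb ...: next=.  (t=0,i=18, bit0=0)
  bits 11111000 = 248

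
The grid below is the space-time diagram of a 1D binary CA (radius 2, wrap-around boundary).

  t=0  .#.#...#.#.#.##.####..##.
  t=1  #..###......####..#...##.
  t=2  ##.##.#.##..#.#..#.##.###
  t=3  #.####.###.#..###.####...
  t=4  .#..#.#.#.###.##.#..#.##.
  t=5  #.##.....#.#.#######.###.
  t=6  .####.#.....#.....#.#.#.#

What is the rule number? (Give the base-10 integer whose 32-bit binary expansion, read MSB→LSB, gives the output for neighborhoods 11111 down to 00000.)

1297513409

  #####|.  b31=0 t=2,i=24
  ####.|#  b30=1 t=0,i=18
  ###.#|.  b29=0 t=2,i=1
  ###..|.  b28=0 t=0,i=19
  ##.##|#  b27=1 t=0,i=15
  ##.#.|#  b26=1 t=1,i=24
  ##..#|.  b25=0 t=0,i=20
  ##...|#  b24=1 t=1,i=6
  #.###|.  b23=0 t=0,i=16
  #.##.|#  b22=1 t=0,i=13
  #.#.#|.  b21=0 t=0,i=9
  #.#..|#  b20=1 t=0,i=3
  #..##|.  b19=0 t=0,i=21
  #..#.|#  b18=1 t=0,i=0
  #...#|#  b17=1 t=0,i=5
  #....|.  b16=0 t=1,i=7
  .####|.  b15=0 t=0,i=17
  .###.|#  b14=1 t=1,i=4
  .##.#|#  b13=1 t=0,i=14
  .##..|#  b12=1 t=0,i=23
  .#.##|#  b11=1 t=0,i=12
  .#.#.|.  b10=0 t=0,i=2
  .#..#|#  b9=1 t=1,i=1
  .#...|#  b8=1 t=0,i=4
  ..###|#  b7=1 t=1,i=3
  ..##.|#  b6=1 t=0,i=22
  ..#.#|.  b5=0 t=0,i=1
  ..#..|.  b4=0 t=1,i=18
  ...##|.  b3=0 t=1,i=11
  ...#.|.  b2=0 t=0,i=6
  ....#|.  b1=0 t=1,i=10
  .....|#  b0=1 t=1,i=8
  bits 01001101010101100111101111000001 = 1297513409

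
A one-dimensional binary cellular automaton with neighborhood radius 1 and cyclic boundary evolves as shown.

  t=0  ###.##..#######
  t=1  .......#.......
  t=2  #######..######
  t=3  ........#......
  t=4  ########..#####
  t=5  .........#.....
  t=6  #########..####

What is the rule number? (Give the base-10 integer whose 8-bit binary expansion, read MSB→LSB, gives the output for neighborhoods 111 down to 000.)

  ### -> .   bit 7 = 0  t=0,i=0
  ##. -> .   bit 6 = 0  t=0,i=2
  #.# -> .   bit 5 = 0  t=0,i=3
  #.. -> .   bit 4 = 0  t=0,i=6
  .## -> .   bit 3 = 0  t=0,i=4
  .#. -> .   bit 2 = 0  t=1,i=7
  ..# -> #   bit 1 = 1  t=0,i=7
  ... -> #   bit 0 = 1  t=1,i=0
  bits 00000011 = 3

3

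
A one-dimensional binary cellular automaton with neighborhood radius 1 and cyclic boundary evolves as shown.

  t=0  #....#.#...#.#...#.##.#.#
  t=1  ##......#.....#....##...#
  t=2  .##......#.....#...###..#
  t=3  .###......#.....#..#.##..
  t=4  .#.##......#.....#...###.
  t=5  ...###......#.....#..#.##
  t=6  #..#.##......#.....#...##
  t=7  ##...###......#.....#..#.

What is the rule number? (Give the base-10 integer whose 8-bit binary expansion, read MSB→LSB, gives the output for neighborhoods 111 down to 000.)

  ###|.  b7=0 t=1,i=0
  ##.|#  b6=1 t=0,i=0
  #.#|.  b5=0 t=0,i=6
  #..|#  b4=1 t=0,i=1
  .##|#  b3=1 t=0,i=19
  .#.|.  b2=0 t=0,i=5
  ..#|.  b1=0 t=0,i=4
  ...|.  b0=0 t=0,i=2
  bits 01011000 = 88

88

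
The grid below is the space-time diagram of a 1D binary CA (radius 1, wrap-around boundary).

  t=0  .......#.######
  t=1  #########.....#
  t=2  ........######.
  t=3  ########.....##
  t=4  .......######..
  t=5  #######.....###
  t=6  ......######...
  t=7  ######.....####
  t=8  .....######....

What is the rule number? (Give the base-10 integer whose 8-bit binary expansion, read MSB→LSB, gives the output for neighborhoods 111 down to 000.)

  [7] ### => .  t=0,i=10
  [6] ##. => #  t=0,i=14
  [5] #.# => #  t=0,i=8
  [4] #.. => #  t=0,i=0
  [3] .## => .  t=0,i=9
  [2] .#. => #  t=0,i=7
  [1] ..# => #  t=0,i=6
  [0] ... => #  t=0,i=1
  bits 01110111 = 119

119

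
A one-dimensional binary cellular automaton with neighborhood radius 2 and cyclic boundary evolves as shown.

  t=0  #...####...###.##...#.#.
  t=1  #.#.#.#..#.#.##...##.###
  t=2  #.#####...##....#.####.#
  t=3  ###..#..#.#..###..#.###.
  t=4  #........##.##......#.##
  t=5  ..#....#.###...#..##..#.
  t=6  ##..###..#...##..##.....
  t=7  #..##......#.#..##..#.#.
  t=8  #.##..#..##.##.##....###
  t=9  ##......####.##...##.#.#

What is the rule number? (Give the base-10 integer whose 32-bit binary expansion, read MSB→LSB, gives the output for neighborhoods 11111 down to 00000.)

1757095110

  [31] ##### => .  t=2,i=4
  [30] ####. => #  t=0,i=6
  [29] ###.# => #  t=0,i=13
  [28] ###.. => .  t=0,i=7
  [27] ##.## => #  t=0,i=14
  [26] ##.#. => .  t=1,i=1
  [25] ##..# => .  t=3,i=3
  [24] ##... => .  t=0,i=8
  [23] #.### => #  t=1,i=21
  [22] #.##. => .  t=0,i=15
  [21] #.#.# => #  t=0,i=22
  [20] #.#.. => #  t=0,i=0
  [19] #..## => #  t=3,i=12
  [18] #..#. => .  t=1,i=8
  [17] #...# => #  t=0,i=2
  [16] #.... => #  t=2,i=13
  [15] .#### => .  t=0,i=5
  [14] .###. => .  t=0,i=12
  [13] .##.# => #  t=1,i=19
  [12] .##.. => .  t=0,i=16
  [11] .#.## => .  t=1,i=12
  [10] .#.#. => #  t=0,i=21
  [9] .#..# => .  t=1,i=7
  [8] .#... => .  t=0,i=1
  [7] ..### => #  t=0,i=4
  [6] ..##. => #  t=1,i=18
  [5] ..#.# => .  t=0,i=20
  [4] ..#.. => .  t=3,i=5
  [3] ...## => .  t=0,i=3
  [2] ...#. => #  t=0,i=19
  [1] ....# => #  t=2,i=14
  [0] ..... => .  t=4,i=3
  bits 01101000101110110010010011000110 = 1757095110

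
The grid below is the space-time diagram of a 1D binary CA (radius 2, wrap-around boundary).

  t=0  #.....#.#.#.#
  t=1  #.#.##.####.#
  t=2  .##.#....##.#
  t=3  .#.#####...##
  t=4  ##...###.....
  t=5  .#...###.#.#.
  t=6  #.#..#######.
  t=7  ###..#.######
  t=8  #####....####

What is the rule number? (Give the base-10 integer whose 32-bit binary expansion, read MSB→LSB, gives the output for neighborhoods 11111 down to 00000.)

  nb #####: next=#  (t=3,i=5, bit31=1)
  nb ####.: next=#  (t=1,i=9, bit30=1)
  nb ###.#: next=#  (t=1,i=10, bit29=1)
  nb ###..: next=#  (t=3,i=7, bit28=1)
  nb ##.##: next=.  (t=1,i=6, bit27=0)
  nb ##.#.: next=#  (t=1,i=1, bit26=1)
  nb ##..#: next=#  (t=7,i=3, bit25=1)
  nb ##...: next=.  (t=0,i=1, bit24=0)
  nb #.###: next=.  (t=1,i=7, bit23=0)
  nb #.##.: next=#  (t=0,i=12, bit22=1)
  nb #.#.#: next=#  (t=0,i=8, bit21=1)
  nb #.#..: next=#  (t=2,i=4, bit20=1)
  nb #..##: next=.  (t=6,i=4, bit19=0)
  nb #..#.: next=#  (t=5,i=0, bit18=1)
  nb #...#: next=.  (t=3,i=9, bit17=0)
  nb #....: next=#  (t=0,i=2, bit16=1)
  nb .####: next=.  (t=1,i=8, bit15=0)
  nb .###.: next=#  (t=4,i=6, bit14=1)
  nb .##.#: next=.  (t=1,i=0, bit13=0)
  nb .##..: next=#  (t=0,i=0, bit12=1)
  nb .#.##: next=.  (t=0,i=11, bit11=0)
  nb .#.#.: next=#  (t=0,i=7, bit10=1)
  nb .#..#: next=.  (t=5,i=12, bit9=0)
  nb .#...: next=#  (t=2,i=5, bit8=1)
  nb ..###: next=#  (t=4,i=5, bit7=1)
  nb ..##.: next=.  (t=2,i=9, bit6=0)
  nb ..#.#: next=.  (t=0,i=6, bit5=0)
  nb ..#..: next=.  (t=5,i=1, bit4=0)
  nb ...##: next=.  (t=2,i=8, bit3=0)
  nb ...#.: next=#  (t=0,i=5, bit2=1)
  nb ....#: next=#  (t=0,i=4, bit1=1)
  nb .....: next=.  (t=0,i=3, bit0=0)
  bits 11110110011101010101010110000110 = 4134884742

4134884742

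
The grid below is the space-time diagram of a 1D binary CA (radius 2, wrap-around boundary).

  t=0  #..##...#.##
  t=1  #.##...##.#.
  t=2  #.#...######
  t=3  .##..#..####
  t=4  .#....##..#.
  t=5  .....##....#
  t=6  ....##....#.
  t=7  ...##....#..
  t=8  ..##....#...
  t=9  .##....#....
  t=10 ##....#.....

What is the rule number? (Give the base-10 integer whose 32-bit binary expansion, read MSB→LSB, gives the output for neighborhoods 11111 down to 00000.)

3573032556

  #####|#  b31=1 t=2,i=8
  ####.|#  b30=1 t=2,i=11
  ###.#|.  b29=0 t=2,i=0
  ###..|#  b28=1 t=0,i=0
  ##.##|.  b27=0 t=3,i=0
  ##.#.|#  b26=1 t=1,i=9
  ##..#|.  b25=0 t=0,i=1
  ##...|.  b24=0 t=0,i=5
  #.###|#  b23=1 t=0,i=10
  #.##.|#  b22=1 t=1,i=2
  #.#.#|#  b21=1 t=1,i=0
  #.#..|#  b20=1 t=2,i=2
  #..##|#  b19=1 t=0,i=2
  #..#.|.  b18=0 t=3,i=4
  #...#|.  b17=0 t=0,i=6
  #....|.  b16=0 t=4,i=3
  .####|.  b15=0 t=2,i=7
  .###.|.  b14=0 t=0,i=11
  .##.#|#  b13=1 t=1,i=8
  .##..|.  b12=0 t=0,i=4
  .#.##|.  b11=0 t=0,i=9
  .#.#.|#  b10=1 t=1,i=11
  .#..#|#  b9=1 t=3,i=6
  .#...|.  b8=0 t=2,i=3
  ..###|.  b7=0 t=2,i=6
  ..##.|#  b6=1 t=0,i=3
  ..#.#|#  b5=1 t=0,i=8
  ..#..|.  b4=0 t=3,i=5
  ...##|#  b3=1 t=1,i=6
  ...#.|#  b2=1 t=0,i=7
  ....#|.  b1=0 t=4,i=4
  .....|.  b0=0 t=5,i=2
  bits 11010100111110000010011001101100 = 3573032556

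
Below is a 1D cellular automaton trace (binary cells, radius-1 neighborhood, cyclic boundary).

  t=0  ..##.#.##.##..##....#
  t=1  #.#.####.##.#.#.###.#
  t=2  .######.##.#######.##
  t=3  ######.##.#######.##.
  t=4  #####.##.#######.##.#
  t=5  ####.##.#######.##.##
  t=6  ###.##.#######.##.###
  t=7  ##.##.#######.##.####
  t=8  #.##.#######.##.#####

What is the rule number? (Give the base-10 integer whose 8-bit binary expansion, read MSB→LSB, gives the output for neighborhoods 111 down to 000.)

189

  ### -> #   bit 7 = 1  t=1,i=5
  ##. -> .   bit 6 = 0  t=0,i=3
  #.# -> #   bit 5 = 1  t=0,i=4
  #.. -> #   bit 4 = 1  t=0,i=0
  .## -> #   bit 3 = 1  t=0,i=2
  .#. -> #   bit 2 = 1  t=0,i=5
  ..# -> .   bit 1 = 0  t=0,i=1
  ... -> #   bit 0 = 1  t=0,i=17
  bits 10111101 = 189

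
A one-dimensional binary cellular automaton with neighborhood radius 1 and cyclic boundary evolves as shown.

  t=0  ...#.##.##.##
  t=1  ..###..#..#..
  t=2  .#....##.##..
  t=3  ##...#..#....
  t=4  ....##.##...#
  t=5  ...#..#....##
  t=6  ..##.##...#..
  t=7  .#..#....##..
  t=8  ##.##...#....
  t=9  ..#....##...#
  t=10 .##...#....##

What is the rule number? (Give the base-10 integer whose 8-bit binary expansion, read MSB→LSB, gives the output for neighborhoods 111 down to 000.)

38

  ### -> .   bit 7 = 0  t=1,i=3
  ##. -> .   bit 6 = 0  t=0,i=6
  #.# -> #   bit 5 = 1  t=0,i=4
  #.. -> .   bit 4 = 0  t=0,i=0
  .## -> .   bit 3 = 0  t=0,i=5
  .#. -> #   bit 2 = 1  t=0,i=3
  ..# -> #   bit 1 = 1  t=0,i=2
  ... -> .   bit 0 = 0  t=0,i=1
  bits 00100110 = 38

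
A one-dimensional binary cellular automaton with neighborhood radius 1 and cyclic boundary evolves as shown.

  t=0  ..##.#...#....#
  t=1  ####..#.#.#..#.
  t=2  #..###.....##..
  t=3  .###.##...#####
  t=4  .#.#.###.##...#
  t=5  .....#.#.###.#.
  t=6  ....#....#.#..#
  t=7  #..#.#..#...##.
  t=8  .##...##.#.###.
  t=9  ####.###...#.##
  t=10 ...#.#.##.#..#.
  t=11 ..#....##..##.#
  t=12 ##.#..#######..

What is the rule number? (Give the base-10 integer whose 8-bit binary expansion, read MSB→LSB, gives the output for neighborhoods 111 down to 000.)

  ### -> .   bit 7 = 0  t=1,i=1
  ##. -> #   bit 6 = 1  t=0,i=3
  #.# -> .   bit 5 = 0  t=0,i=4
  #.. -> #   bit 4 = 1  t=0,i=0
  .## -> #   bit 3 = 1  t=0,i=2
  .#. -> .   bit 2 = 0  t=0,i=5
  ..# -> #   bit 1 = 1  t=0,i=1
  ... -> .   bit 0 = 0  t=0,i=7
  bits 01011010 = 90

90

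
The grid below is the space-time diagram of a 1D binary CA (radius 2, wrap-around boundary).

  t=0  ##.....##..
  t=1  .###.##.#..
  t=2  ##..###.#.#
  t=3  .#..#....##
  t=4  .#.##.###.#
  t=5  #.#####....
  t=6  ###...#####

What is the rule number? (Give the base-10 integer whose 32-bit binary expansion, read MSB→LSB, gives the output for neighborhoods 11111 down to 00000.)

433536190

  ##### -> .   bit 31 = 0  t=5,i=4
  ####. -> .   bit 30 = 0  t=5,i=5
  ###.# -> .   bit 29 = 0  t=1,i=3
  ###.. -> #   bit 28 = 1  t=2,i=1
  ##.## -> #   bit 27 = 1  t=1,i=4
  ##.#. -> .   bit 26 = 0  t=1,i=7
  ##..# -> .   bit 25 = 0  t=0,i=9
  ##... -> #   bit 24 = 1  t=0,i=2
  #.### -> #   bit 23 = 1  t=2,i=10
  #.##. -> #   bit 22 = 1  t=1,i=5
  #.#.# -> .   bit 21 = 0  t=2,i=8
  #.#.. -> #   bit 20 = 1  t=1,i=8
  #..## -> .   bit 19 = 0  t=0,i=10
  #..#. -> #   bit 18 = 1  t=3,i=3
  #...# -> #   bit 17 = 1  t=1,i=10
  #.... -> #   bit 16 = 1  t=0,i=3
  .#### -> .   bit 15 = 0  t=5,i=3
  .###. -> .   bit 14 = 0  t=1,i=2
  .##.# -> #   bit 13 = 1  t=1,i=6
  .##.. -> #   bit 12 = 1  t=0,i=1
  .#.## -> #   bit 11 = 1  t=2,i=9
  .#.#. -> #   bit 10 = 1  t=4,i=0
  .#..# -> .   bit 9 = 0  t=3,i=2
  .#... -> .   bit 8 = 0  t=1,i=9
  ..### -> #   bit 7 = 1  t=1,i=1
  ..##. -> .   bit 6 = 0  t=0,i=0
  ..#.# -> #   bit 5 = 1  t=5,i=0
  ..#.. -> #   bit 4 = 1  t=3,i=4
  ...## -> #   bit 3 = 1  t=0,i=6
  ...#. -> #   bit 2 = 1  t=5,i=10
  ....# -> #   bit 1 = 1  t=0,i=5
  ..... -> .   bit 0 = 0  t=0,i=4
  bits 00011001110101110011110010111110 = 433536190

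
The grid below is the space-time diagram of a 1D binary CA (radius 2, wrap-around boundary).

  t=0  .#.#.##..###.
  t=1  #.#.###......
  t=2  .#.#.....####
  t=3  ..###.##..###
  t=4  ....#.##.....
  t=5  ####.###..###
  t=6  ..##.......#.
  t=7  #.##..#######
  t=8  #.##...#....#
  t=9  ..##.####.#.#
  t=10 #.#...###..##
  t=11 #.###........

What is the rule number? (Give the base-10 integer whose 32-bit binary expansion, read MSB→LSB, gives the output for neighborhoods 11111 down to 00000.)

  ##### -> .   bit 31 = 0  t=5,i=0
  ####. -> #   bit 30 = 1  t=2,i=11
  ###.# -> #   bit 29 = 1  t=2,i=12
  ###.. -> .   bit 28 = 0  t=0,i=11
  ##.## -> .   bit 27 = 0  t=3,i=5
  ##.#. -> .   bit 26 = 0  t=2,i=0
  ##..# -> .   bit 25 = 0  t=0,i=7
  ##... -> .   bit 24 = 0  t=1,i=7
  #.### -> .   bit 23 = 0  t=1,i=4
  #.##. -> #   bit 22 = 1  t=0,i=5
  #.#.# -> .   bit 21 = 0  t=0,i=3
  #.#.. -> #   bit 20 = 1  t=2,i=3
  #..## -> .   bit 19 = 0  t=0,i=8
  #..#. -> #   bit 18 = 1  t=0,i=0
  #...# -> #   bit 17 = 1  t=6,i=0
  #.... -> .   bit 16 = 0  t=1,i=8
  .#### -> #   bit 15 = 1  t=2,i=10
  .###. -> .   bit 14 = 0  t=0,i=10
  .##.# -> .   bit 13 = 0  t=8,i=0
  .##.. -> #   bit 12 = 1  t=0,i=6
  .#.## -> #   bit 11 = 1  t=0,i=4
  .#.#. -> #   bit 10 = 1  t=0,i=2
  .#..# -> #   bit 9 = 1  t=9,i=0
  .#... -> #   bit 8 = 1  t=2,i=4
  ..### -> .   bit 7 = 0  t=0,i=9
  ..##. -> #   bit 6 = 1  t=6,i=2
  ..#.# -> .   bit 5 = 0  t=0,i=1
  ..#.. -> #   bit 4 = 1  t=6,i=11
  ...## -> .   bit 3 = 0  t=2,i=8
  ...#. -> #   bit 2 = 1  t=1,i=12
  ....# -> #   bit 1 = 1  t=1,i=11
  ..... -> #   bit 0 = 1  t=1,i=9
  bits 01100000010101101001111101010111 = 1616289623

1616289623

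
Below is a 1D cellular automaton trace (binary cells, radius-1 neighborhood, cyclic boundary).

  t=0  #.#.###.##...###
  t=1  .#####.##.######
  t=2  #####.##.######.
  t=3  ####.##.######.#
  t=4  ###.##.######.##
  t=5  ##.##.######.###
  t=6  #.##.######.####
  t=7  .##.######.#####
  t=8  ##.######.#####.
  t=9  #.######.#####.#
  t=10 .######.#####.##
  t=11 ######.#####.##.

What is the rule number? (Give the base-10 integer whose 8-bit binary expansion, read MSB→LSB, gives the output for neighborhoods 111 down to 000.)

191

  ###|#  b7=1 t=0,i=5
  ##.|.  b6=0 t=0,i=0
  #.#|#  b5=1 t=0,i=1
  #..|#  b4=1 t=0,i=10
  .##|#  b3=1 t=0,i=4
  .#.|#  b2=1 t=0,i=2
  ..#|#  b1=1 t=0,i=12
  ...|#  b0=1 t=0,i=11
  bits 10111111 = 191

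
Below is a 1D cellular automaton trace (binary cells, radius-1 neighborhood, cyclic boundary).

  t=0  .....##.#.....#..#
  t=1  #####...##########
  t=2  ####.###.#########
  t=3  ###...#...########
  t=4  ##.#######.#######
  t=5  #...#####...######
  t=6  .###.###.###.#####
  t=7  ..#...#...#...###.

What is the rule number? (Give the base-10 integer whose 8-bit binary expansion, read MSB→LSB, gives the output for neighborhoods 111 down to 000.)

151

  [7] ### => #  t=1,i=0
  [6] ##. => .  t=0,i=6
  [5] #.# => .  t=0,i=7
  [4] #.. => #  t=0,i=0
  [3] .## => .  t=0,i=5
  [2] .#. => #  t=0,i=8
  [1] ..# => #  t=0,i=4
  [0] ... => #  t=0,i=1
  bits 10010111 = 151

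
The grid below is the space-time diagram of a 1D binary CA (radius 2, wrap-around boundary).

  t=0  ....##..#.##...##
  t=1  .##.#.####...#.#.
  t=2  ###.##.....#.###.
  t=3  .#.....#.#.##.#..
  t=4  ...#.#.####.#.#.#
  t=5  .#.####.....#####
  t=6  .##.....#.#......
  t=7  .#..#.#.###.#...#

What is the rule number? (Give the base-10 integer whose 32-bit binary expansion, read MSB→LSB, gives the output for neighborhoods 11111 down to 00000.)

  #####|.  b31=0 t=5,i=14
  ####.|.  b30=0 t=1,i=8
  ###.#|.  b29=0 t=2,i=2
  ###..|.  b28=0 t=1,i=9
  ##.##|.  b27=0 t=2,i=3
  ##.#.|.  b26=0 t=1,i=3
  ##..#|#  b25=1 t=0,i=6
  ##...|.  b24=0 t=0,i=0
  #.###|.  b23=0 t=1,i=6
  #.##.|.  b22=0 t=0,i=10
  #.#.#|#  b21=1 t=1,i=4
  #.#..|#  b20=1 t=1,i=15
  #..##|#  b19=1 t=1,i=0
  #..#.|#  b18=1 t=0,i=7
  #...#|#  b17=1 t=0,i=13
  #....|#  b16=1 t=0,i=1
  .####|.  b15=0 t=1,i=7
  .###.|#  b14=1 t=2,i=1
  .##.#|#  b13=1 t=1,i=2
  .##..|.  b12=0 t=0,i=5
  .#.##|#  b11=1 t=0,i=9
  .#.#.|#  b10=1 t=1,i=14
  .#..#|.  b9=0 t=1,i=16
  .#...|.  b8=0 t=3,i=2
  ..###|.  b7=0 t=5,i=12
  ..##.|#  b6=1 t=0,i=4
  ..#.#|#  b5=1 t=0,i=8
  ..#..|.  b4=0 t=3,i=1
  ...##|.  b3=0 t=0,i=3
  ...#.|.  b2=0 t=1,i=12
  ....#|#  b1=1 t=0,i=2
  .....|.  b0=0 t=2,i=8
  bits 00000010001111110110110001100010 = 37710946

37710946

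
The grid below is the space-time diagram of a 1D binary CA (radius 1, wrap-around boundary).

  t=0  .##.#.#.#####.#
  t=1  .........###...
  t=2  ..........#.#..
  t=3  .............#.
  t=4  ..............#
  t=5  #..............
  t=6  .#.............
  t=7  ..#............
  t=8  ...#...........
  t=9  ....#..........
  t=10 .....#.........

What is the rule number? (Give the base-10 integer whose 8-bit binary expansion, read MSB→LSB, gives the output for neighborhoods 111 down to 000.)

  [7] ### => #  t=0,i=9
  [6] ##. => .  t=0,i=2
  [5] #.# => .  t=0,i=0
  [4] #.. => #  t=1,i=12
  [3] .## => .  t=0,i=1
  [2] .#. => .  t=0,i=4
  [1] ..# => .  t=1,i=8
  [0] ... => .  t=1,i=0
  bits 10010000 = 144

144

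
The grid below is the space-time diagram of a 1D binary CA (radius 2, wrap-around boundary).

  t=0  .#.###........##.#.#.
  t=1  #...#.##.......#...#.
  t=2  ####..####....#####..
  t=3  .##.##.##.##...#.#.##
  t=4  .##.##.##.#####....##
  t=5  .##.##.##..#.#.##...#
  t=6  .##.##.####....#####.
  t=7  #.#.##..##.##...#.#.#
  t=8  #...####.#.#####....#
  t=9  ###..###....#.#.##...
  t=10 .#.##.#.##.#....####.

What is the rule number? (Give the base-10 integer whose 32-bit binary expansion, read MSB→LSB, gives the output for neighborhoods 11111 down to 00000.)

1667232020

  nb #####: next=.  (t=2,i=16, bit31=0)
  nb ####.: next=#  (t=2,i=2, bit30=1)
  nb ###.#: next=#  (t=8,i=7, bit29=1)
  nb ###..: next=.  (t=0,i=5, bit28=0)
  nb ##.##: next=.  (t=3,i=0, bit27=0)
  nb ##.#.: next=.  (t=0,i=16, bit26=0)
  nb ##..#: next=#  (t=2,i=4, bit25=1)
  nb ##...: next=#  (t=0,i=6, bit24=1)
  nb #.###: next=.  (t=0,i=3, bit23=0)
  nb #.##.: next=#  (t=1,i=6, bit22=1)
  nb #.#.#: next=.  (t=0,i=17, bit21=0)
  nb #.#..: next=#  (t=0,i=19, bit20=1)
  nb #..##: next=#  (t=2,i=5, bit19=1)
  nb #..#.: next=#  (t=0,i=0, bit18=1)
  nb #...#: next=#  (t=1,i=2, bit17=1)
  nb #....: next=#  (t=0,i=7, bit16=1)
  nb .####: next=#  (t=2,i=1, bit15=1)
  nb .###.: next=#  (t=0,i=4, bit14=1)
  nb .##.#: next=#  (t=0,i=15, bit13=1)
  nb .##..: next=#  (t=1,i=7, bit12=1)
  nb .#.##: next=.  (t=0,i=2, bit11=0)
  nb .#.#.: next=.  (t=0,i=18, bit10=0)
  nb .#..#: next=.  (t=0,i=20, bit9=0)
  nb .#...: next=#  (t=1,i=1, bit8=1)
  nb ..###: next=.  (t=2,i=0, bit7=0)
  nb ..##.: next=.  (t=0,i=14, bit6=0)
  nb ..#.#: next=.  (t=0,i=1, bit5=0)
  nb ..#..: next=#  (t=1,i=15, bit4=1)
  nb ...##: next=.  (t=0,i=13, bit3=0)
  nb ...#.: next=#  (t=1,i=3, bit2=1)
  nb ....#: next=.  (t=0,i=12, bit1=0)
  nb .....: next=.  (t=0,i=8, bit0=0)
  bits 01100011010111111111000100010100 = 1667232020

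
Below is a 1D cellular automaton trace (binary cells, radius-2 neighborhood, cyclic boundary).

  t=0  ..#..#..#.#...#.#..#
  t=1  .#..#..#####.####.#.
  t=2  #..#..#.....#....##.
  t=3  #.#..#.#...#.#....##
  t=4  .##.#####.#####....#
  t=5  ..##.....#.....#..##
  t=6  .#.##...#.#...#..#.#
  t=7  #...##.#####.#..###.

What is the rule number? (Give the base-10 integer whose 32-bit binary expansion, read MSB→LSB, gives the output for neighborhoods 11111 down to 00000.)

219968804

  #####|.  b31=0 t=1,i=9
  ####.|.  b30=0 t=1,i=10
  ###.#|.  b29=0 t=1,i=11
  ###..|.  b28=0 t=4,i=14
  ##.##|#  b27=1 t=1,i=12
  ##.#.|#  b26=1 t=1,i=17
  ##..#|.  b25=0 t=5,i=0
  ##...|#  b24=1 t=4,i=15
  #.###|.  b23=0 t=1,i=13
  #.##.|.  b22=0 t=4,i=1
  #.#.#|.  b21=0 t=6,i=1
  #.#..|#  b20=1 t=0,i=10
  #..##|#  b19=1 t=1,i=6
  #..#.|#  b18=1 t=0,i=1
  #...#|.  b17=0 t=0,i=12
  #....|.  b16=0 t=2,i=8
  .####|.  b15=0 t=1,i=8
  .###.|#  b14=1 t=3,i=19
  .##.#|#  b13=1 t=2,i=18
  .##..|#  b12=1 t=5,i=3
  .#.##|.  b11=0 t=4,i=0
  .#.#.|#  b10=1 t=0,i=9
  .#..#|.  b9=0 t=0,i=0
  .#...|#  b8=1 t=0,i=11
  ..###|.  b7=0 t=1,i=7
  ..##.|.  b6=0 t=2,i=17
  ..#.#|#  b5=1 t=0,i=8
  ..#..|.  b4=0 t=0,i=2
  ...##|.  b3=0 t=2,i=16
  ...#.|#  b2=1 t=0,i=13
  ....#|.  b1=0 t=2,i=10
  .....|.  b0=0 t=2,i=9
  bits 00001101000111000111010100100100 = 219968804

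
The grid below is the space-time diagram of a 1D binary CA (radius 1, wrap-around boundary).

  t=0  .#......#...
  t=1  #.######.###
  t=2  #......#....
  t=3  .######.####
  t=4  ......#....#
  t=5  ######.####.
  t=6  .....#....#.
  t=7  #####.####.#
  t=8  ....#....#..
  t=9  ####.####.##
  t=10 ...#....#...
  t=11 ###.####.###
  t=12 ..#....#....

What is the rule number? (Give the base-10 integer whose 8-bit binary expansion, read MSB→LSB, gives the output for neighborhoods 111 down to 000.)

  ### -> .   bit 7 = 0  t=1,i=3
  ##. -> #   bit 6 = 1  t=1,i=0
  #.# -> .   bit 5 = 0  t=1,i=1
  #.. -> #   bit 4 = 1  t=0,i=2
  .## -> .   bit 3 = 0  t=1,i=2
  .#. -> .   bit 2 = 0  t=0,i=1
  ..# -> #   bit 1 = 1  t=0,i=0
  ... -> #   bit 0 = 1  t=0,i=3
  bits 01010011 = 83

83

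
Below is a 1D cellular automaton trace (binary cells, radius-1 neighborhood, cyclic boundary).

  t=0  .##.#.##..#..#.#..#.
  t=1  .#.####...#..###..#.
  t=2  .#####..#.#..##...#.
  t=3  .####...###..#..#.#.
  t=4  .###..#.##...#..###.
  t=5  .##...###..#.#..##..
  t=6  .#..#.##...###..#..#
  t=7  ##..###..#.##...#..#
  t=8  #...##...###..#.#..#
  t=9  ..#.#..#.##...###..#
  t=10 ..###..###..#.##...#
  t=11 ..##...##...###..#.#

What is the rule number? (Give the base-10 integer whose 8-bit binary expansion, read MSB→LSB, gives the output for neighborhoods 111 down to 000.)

  nb ###: next=#  (t=1,i=4, bit7=1)
  nb ##.: next=.  (t=0,i=2, bit6=0)
  nb #.#: next=#  (t=0,i=3, bit5=1)
  nb #..: next=.  (t=0,i=8, bit4=0)
  nb .##: next=#  (t=0,i=1, bit3=1)
  nb .#.: next=#  (t=0,i=4, bit2=1)
  nb ..#: next=.  (t=0,i=0, bit1=0)
  nb ...: next=#  (t=1,i=8, bit0=1)
  bits 10101101 = 173

173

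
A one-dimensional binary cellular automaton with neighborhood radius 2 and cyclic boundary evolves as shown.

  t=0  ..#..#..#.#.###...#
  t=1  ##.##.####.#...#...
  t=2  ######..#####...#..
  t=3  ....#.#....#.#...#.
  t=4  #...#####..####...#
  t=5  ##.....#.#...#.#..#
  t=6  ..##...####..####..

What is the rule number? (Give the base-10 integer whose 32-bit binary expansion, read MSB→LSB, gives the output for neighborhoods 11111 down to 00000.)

1867857760

  [31] ##### => .  t=2,i=2
  [30] ####. => #  t=1,i=8
  [29] ###.# => #  t=1,i=9
  [28] ###.. => .  t=0,i=14
  [27] ##.## => #  t=1,i=2
  [26] ##.#. => #  t=1,i=10
  [25] ##..# => #  t=2,i=6
  [24] ##... => #  t=0,i=15
  [23] #.### => .  t=0,i=12
  [22] #.##. => #  t=1,i=3
  [21] #.#.# => .  t=0,i=10
  [20] #.#.. => #  t=1,i=11
  [19] #..## => .  t=2,i=7
  [18] #..#. => #  t=0,i=1
  [17] #...# => .  t=0,i=16
  [16] #.... => #  t=3,i=0
  [15] .#### => .  t=1,i=7
  [14] .###. => .  t=0,i=13
  [13] .##.# => #  t=1,i=1
  [12] .##.. => #  t=4,i=0
  [11] .#.## => #  t=0,i=11
  [10] .#.#. => #  t=0,i=9
  [9] .#..# => #  t=0,i=0
  [8] .#... => #  t=1,i=12
  [7] ..### => .  t=2,i=0
  [6] ..##. => #  t=1,i=0
  [5] ..#.# => #  t=0,i=8
  [4] ..#.. => .  t=0,i=2
  [3] ...## => .  t=1,i=18
  [2] ...#. => .  t=0,i=17
  [1] ....# => .  t=3,i=2
  [0] ..... => .  t=3,i=1
  bits 01101111010101010011111101100000 = 1867857760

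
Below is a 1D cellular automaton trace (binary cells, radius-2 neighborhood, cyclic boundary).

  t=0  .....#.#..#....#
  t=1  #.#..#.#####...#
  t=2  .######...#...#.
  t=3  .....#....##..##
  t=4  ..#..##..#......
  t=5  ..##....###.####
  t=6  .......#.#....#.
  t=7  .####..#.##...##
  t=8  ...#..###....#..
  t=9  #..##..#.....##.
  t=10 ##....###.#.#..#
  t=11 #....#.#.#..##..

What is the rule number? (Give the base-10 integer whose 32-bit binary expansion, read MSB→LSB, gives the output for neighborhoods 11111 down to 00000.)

  #####|.  b31=0 t=1,i=9
  ####.|#  b30=1 t=1,i=10
  ###.#|.  b29=0 t=5,i=10
  ###..|.  b28=0 t=1,i=11
  ##.##|.  b27=0 t=5,i=11
  ##.#.|#  b26=1 t=1,i=1
  ##..#|.  b25=0 t=3,i=12
  ##...|.  b24=0 t=1,i=12
  #.###|.  b23=0 t=1,i=7
  #.##.|.  b22=0 t=7,i=9
  #.#.#|.  b21=0 t=10,i=10
  #.#..|#  b20=1 t=0,i=7
  #..##|.  b19=0 t=2,i=0
  #..#.|#  b18=1 t=0,i=9
  #...#|.  b17=0 t=1,i=13
  #....|.  b16=0 t=0,i=1
  .####|.  b15=0 t=1,i=8
  .###.|#  b14=1 t=5,i=9
  .##.#|.  b13=0 t=1,i=0
  .##..|.  b12=0 t=3,i=11
  .#.##|#  b11=1 t=1,i=6
  .#.#.|.  b10=0 t=0,i=6
  .#..#|#  b9=1 t=0,i=8
  .#...|#  b8=1 t=0,i=0
  ..###|.  b7=0 t=2,i=1
  ..##.|.  b6=0 t=1,i=15
  ..#.#|#  b5=1 t=0,i=5
  ..#..|#  b4=1 t=0,i=10
  ...##|#  b3=1 t=1,i=14
  ...#.|.  b2=0 t=0,i=4
  ....#|.  b1=0 t=0,i=3
  .....|#  b0=1 t=0,i=2
  bits 01000100000101000100101100111001 = 1142180665

1142180665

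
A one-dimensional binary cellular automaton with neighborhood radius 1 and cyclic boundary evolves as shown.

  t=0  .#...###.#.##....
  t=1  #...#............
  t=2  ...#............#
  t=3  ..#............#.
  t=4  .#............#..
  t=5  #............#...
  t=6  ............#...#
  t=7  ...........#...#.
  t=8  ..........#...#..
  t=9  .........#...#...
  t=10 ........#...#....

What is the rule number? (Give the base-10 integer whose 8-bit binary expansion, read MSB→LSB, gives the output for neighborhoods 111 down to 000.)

2

  [7] ### => .  t=0,i=6
  [6] ##. => .  t=0,i=7
  [5] #.# => .  t=0,i=8
  [4] #.. => .  t=0,i=2
  [3] .## => .  t=0,i=5
  [2] .#. => .  t=0,i=1
  [1] ..# => #  t=0,i=0
  [0] ... => .  t=0,i=3
  bits 00000010 = 2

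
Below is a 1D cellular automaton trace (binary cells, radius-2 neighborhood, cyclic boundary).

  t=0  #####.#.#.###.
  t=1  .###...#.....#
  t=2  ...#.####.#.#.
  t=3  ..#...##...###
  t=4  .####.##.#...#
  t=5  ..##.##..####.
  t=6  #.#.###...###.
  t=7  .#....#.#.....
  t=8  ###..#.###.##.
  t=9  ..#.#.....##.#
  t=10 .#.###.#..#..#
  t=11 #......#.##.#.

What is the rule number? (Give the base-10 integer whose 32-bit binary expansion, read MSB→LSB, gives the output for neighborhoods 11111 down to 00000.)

3629552981

  [31] ##### => #  t=0,i=2
  [30] ####. => #  t=0,i=3
  [29] ###.# => .  t=0,i=4
  [28] ###.. => #  t=1,i=3
  [27] ##.## => #  t=0,i=13
  [26] ##.#. => .  t=0,i=5
  [25] ##..# => .  t=3,i=0
  [24] ##... => .  t=1,i=4
  [23] #.### => .  t=0,i=0
  [22] #.##. => #  t=4,i=6
  [21] #.#.# => .  t=0,i=6
  [20] #.#.. => #  t=2,i=12
  [19] #..## => .  t=5,i=8
  [18] #..#. => #  t=3,i=1
  [17] #...# => #  t=1,i=5
  [16] #.... => .  t=1,i=9
  [15] .#### => #  t=0,i=1
  [14] .###. => .  t=0,i=11
  [13] .##.# => .  t=4,i=7
  [12] .##.. => #  t=3,i=7
  [11] .#.## => .  t=0,i=9
  [10] .#.#. => #  t=0,i=7
  [9] .#..# => .  t=9,i=0
  [8] .#... => #  t=1,i=8
  [7] ..### => .  t=3,i=11
  [6] ..##. => #  t=3,i=6
  [5] ..#.# => .  t=1,i=13
  [4] ..#.. => #  t=1,i=7
  [3] ...## => .  t=3,i=5
  [2] ...#. => #  t=1,i=6
  [1] ....# => .  t=1,i=11
  [0] ..... => #  t=1,i=10
  bits 11011000010101101001010101010101 = 3629552981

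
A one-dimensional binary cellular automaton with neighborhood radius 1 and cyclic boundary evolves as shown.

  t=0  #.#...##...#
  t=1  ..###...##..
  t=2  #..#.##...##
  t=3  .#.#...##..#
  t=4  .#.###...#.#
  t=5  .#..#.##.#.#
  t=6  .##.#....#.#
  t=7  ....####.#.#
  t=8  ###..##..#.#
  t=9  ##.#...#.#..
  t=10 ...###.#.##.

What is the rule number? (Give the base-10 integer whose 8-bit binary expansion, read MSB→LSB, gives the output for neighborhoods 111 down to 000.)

  [7] ### => #  t=1,i=3
  [6] ##. => .  t=0,i=0
  [5] #.# => .  t=0,i=1
  [4] #.. => #  t=0,i=3
  [3] .## => .  t=0,i=6
  [2] .#. => #  t=0,i=2
  [1] ..# => .  t=0,i=5
  [0] ... => #  t=0,i=4
  bits 10010101 = 149

149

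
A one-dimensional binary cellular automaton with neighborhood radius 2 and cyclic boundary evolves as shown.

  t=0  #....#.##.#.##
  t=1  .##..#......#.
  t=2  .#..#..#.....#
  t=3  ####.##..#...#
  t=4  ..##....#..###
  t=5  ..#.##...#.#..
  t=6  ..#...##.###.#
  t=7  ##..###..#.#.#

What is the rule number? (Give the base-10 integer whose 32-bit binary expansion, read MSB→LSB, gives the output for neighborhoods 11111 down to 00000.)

  #####|.  b31=0 t=3,i=1
  ####.|#  b30=1 t=3,i=2
  ###.#|#  b29=1 t=3,i=3
  ###..|.  b28=0 t=0,i=0
  ##.##|.  b27=0 t=3,i=4
  ##.#.|.  b26=0 t=0,i=9
  ##..#|.  b25=0 t=1,i=3
  ##...|#  b24=1 t=0,i=1
  #.###|#  b23=1 t=0,i=12
  #.##.|.  b22=0 t=0,i=7
  #.#.#|.  b21=0 t=0,i=10
  #.#..|#  b20=1 t=2,i=1
  #..##|.  b19=0 t=1,i=0
  #..#.|#  b18=1 t=1,i=4
  #...#|#  b17=1 t=3,i=11
  #....|#  b16=1 t=0,i=2
  .####|.  b15=0 t=3,i=0
  .###.|.  b14=0 t=0,i=13
  .##.#|.  b13=0 t=0,i=8
  .##..|.  b12=0 t=1,i=2
  .#.##|.  b11=0 t=0,i=6
  .#.#.|#  b10=1 t=2,i=0
  .#..#|#  b9=1 t=1,i=13
  .#...|.  b8=0 t=1,i=6
  ..###|#  b7=1 t=3,i=13
  ..##.|#  b6=1 t=1,i=1
  ..#.#|#  b5=1 t=0,i=5
  ..#..|.  b4=0 t=1,i=5
  ...##|#  b3=1 t=3,i=12
  ...#.|.  b2=0 t=0,i=4
  ....#|.  b1=0 t=0,i=3
  .....|.  b0=0 t=1,i=8
  bits 01100001100101110000011011101000 = 1637287656

1637287656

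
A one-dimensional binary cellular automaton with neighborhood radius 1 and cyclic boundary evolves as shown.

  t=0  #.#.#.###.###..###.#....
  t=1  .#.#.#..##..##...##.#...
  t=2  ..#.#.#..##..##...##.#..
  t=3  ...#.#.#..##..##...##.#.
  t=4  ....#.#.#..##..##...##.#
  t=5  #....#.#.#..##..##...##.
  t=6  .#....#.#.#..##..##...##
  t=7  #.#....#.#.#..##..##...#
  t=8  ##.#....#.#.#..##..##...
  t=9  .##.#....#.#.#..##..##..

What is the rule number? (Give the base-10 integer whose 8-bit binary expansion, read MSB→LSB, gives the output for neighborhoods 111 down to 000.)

112

  ###|.  b7=0 t=0,i=7
  ##.|#  b6=1 t=0,i=8
  #.#|#  b5=1 t=0,i=1
  #..|#  b4=1 t=0,i=13
  .##|.  b3=0 t=0,i=6
  .#.|.  b2=0 t=0,i=0
  ..#|.  b1=0 t=0,i=14
  ...|.  b0=0 t=0,i=21
  bits 01110000 = 112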